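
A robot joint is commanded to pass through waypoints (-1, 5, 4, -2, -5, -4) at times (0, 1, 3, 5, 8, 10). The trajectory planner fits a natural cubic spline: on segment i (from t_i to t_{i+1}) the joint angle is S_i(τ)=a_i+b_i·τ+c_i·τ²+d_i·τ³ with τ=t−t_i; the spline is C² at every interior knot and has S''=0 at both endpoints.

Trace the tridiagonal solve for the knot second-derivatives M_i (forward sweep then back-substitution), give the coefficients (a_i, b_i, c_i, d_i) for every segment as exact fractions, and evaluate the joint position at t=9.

  seg 0: a=-1 b=26539/3764 c=0 d=-3955/3764
  seg 1: a=5 b=7337/1882 c=-11865/3764 d=3587/7528
  seg 2: a=4 b=-2816/941 c=-276/941 d=545/3764
  seg 3: a=-2 b=-2285/941 c=1083/1882 d=-187/5646
  seg 4: a=-5 b=245/1882 c=261/941 d=-87/1882
S(9) = -4365/941

Δ: Δ0=6, Δ1=-1/2, Δ2=-3, Δ3=-1, Δ4=1/2
row 1: diag=6, rhs=-39; c'=1/3, d'=-13/2
row 2: denom=8−2·1/3=22/3; d'=(-15−2·-13/2)/(22/3)=-3/11
row 3: denom=10−2·3/11=104/11; d'=(12−2·-3/11)/(104/11)=69/52
row 4: denom=10−3·33/104=941/104; d'=(9−3·69/52)/(941/104)=522/941
back: M4=522/941
back: M3=69/52−33/104·522/941=1083/941
back: M2=-3/11−3/11·1083/941=-552/941
back: M1=-13/2−1/3·-552/941=-11865/1882
M: M0=0, M1=-11865/1882, M2=-552/941, M3=1083/941, M4=522/941, M5=0
seg 0: a=-1, c=M0/2=0, d=(M1−M0)/(6·1)=-3955/3764, b=Δ0−h0·(2M0+M1)/6=26539/3764
seg 1: a=5, c=M1/2=-11865/3764, d=(M2−M1)/(6·2)=3587/7528, b=Δ1−h1·(2M1+M2)/6=7337/1882
seg 2: a=4, c=M2/2=-276/941, d=(M3−M2)/(6·2)=545/3764, b=Δ2−h2·(2M2+M3)/6=-2816/941
seg 3: a=-2, c=M3/2=1083/1882, d=(M4−M3)/(6·3)=-187/5646, b=Δ3−h3·(2M3+M4)/6=-2285/941
seg 4: a=-5, c=M4/2=261/941, d=(M5−M4)/(6·2)=-87/1882, b=Δ4−h4·(2M4+M5)/6=245/1882
t_q=9 → seg 4, τ=1; S=-5+245/1882·τ+261/941·τ²+-87/1882·τ³=-4365/941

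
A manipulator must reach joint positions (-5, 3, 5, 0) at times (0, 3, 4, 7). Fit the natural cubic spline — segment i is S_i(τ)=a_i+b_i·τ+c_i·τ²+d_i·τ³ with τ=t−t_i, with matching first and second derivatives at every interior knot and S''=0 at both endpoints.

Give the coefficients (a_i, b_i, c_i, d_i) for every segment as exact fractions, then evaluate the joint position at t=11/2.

  seg 0: a=-5 b=173/63 c=0 d=-5/567
  seg 1: a=3 b=158/63 c=-5/63 d=-3/7
  seg 2: a=5 b=67/63 c=-86/63 d=86/567
S(11/2) = 113/28

Δ: Δ0=8/3, Δ1=2, Δ2=-5/3
row 1: diag=8, rhs=-4; c'=1/8, d'=-1/2
row 2: denom=8−1·1/8=63/8; d'=(-22−1·-1/2)/(63/8)=-172/63
back: M2=-172/63
back: M1=-1/2−1/8·-172/63=-10/63
M: M0=0, M1=-10/63, M2=-172/63, M3=0
seg 0: a=-5, c=M0/2=0, d=(M1−M0)/(6·3)=-5/567, b=Δ0−h0·(2M0+M1)/6=173/63
seg 1: a=3, c=M1/2=-5/63, d=(M2−M1)/(6·1)=-3/7, b=Δ1−h1·(2M1+M2)/6=158/63
seg 2: a=5, c=M2/2=-86/63, d=(M3−M2)/(6·3)=86/567, b=Δ2−h2·(2M2+M3)/6=67/63
t_q=11/2 → seg 2, τ=3/2; S=5+67/63·τ+-86/63·τ²+86/567·τ³=113/28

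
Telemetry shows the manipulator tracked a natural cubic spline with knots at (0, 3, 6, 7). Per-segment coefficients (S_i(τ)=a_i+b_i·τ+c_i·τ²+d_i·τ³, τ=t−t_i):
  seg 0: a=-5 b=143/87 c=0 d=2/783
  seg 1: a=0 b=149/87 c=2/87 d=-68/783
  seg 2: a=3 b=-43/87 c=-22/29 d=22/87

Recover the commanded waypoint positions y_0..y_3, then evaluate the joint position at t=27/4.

y_0 = S_0(0) = a_0 = -5
y_1 = S_1(0) = a_1 = 0
y_2 = S_2(0) = a_2 = 3
y_3 = S_2(1) = 2
t_q=27/4 is in segment 2 (τ=3/4); S_2(τ)=2143/928

y_0=-5 y_1=0 y_2=3 y_3=2
S(27/4) = 2143/928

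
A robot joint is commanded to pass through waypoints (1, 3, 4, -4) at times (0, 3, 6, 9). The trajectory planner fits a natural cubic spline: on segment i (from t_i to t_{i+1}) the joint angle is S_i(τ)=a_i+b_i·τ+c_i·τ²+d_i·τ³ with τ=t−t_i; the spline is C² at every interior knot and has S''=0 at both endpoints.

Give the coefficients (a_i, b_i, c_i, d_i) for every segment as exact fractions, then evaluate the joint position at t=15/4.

Δ: Δ0=2/3, Δ1=1/3, Δ2=-8/3
row 1: diag=12, rhs=-2; c'=1/4, d'=-1/6
row 2: denom=12−3·1/4=45/4; d'=(-18−3·-1/6)/(45/4)=-14/9
back: M2=-14/9
back: M1=-1/6−1/4·-14/9=2/9
M: M0=0, M1=2/9, M2=-14/9, M3=0
seg 0: a=1, c=M0/2=0, d=(M1−M0)/(6·3)=1/81, b=Δ0−h0·(2M0+M1)/6=5/9
seg 1: a=3, c=M1/2=1/9, d=(M2−M1)/(6·3)=-8/81, b=Δ1−h1·(2M1+M2)/6=8/9
seg 2: a=4, c=M2/2=-7/9, d=(M3−M2)/(6·3)=7/81, b=Δ2−h2·(2M2+M3)/6=-10/9
t_q=15/4 → seg 1, τ=3/4; S=3+8/9·τ+1/9·τ²+-8/81·τ³=59/16

  seg 0: a=1 b=5/9 c=0 d=1/81
  seg 1: a=3 b=8/9 c=1/9 d=-8/81
  seg 2: a=4 b=-10/9 c=-7/9 d=7/81
S(15/4) = 59/16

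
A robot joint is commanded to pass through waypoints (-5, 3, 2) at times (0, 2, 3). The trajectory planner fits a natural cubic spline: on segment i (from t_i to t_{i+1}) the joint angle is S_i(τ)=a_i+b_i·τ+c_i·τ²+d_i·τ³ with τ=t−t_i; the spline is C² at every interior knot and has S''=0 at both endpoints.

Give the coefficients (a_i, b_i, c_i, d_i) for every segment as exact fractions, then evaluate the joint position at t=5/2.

  seg 0: a=-5 b=17/3 c=0 d=-5/12
  seg 1: a=3 b=2/3 c=-5/2 d=5/6
S(5/2) = 45/16

Δ: Δ0=4, Δ1=-1
row 1: diag=6, rhs=-30; c'=1/6, d'=-5
back: M1=-5
M: M0=0, M1=-5, M2=0
seg 0: a=-5, c=M0/2=0, d=(M1−M0)/(6·2)=-5/12, b=Δ0−h0·(2M0+M1)/6=17/3
seg 1: a=3, c=M1/2=-5/2, d=(M2−M1)/(6·1)=5/6, b=Δ1−h1·(2M1+M2)/6=2/3
t_q=5/2 → seg 1, τ=1/2; S=3+2/3·τ+-5/2·τ²+5/6·τ³=45/16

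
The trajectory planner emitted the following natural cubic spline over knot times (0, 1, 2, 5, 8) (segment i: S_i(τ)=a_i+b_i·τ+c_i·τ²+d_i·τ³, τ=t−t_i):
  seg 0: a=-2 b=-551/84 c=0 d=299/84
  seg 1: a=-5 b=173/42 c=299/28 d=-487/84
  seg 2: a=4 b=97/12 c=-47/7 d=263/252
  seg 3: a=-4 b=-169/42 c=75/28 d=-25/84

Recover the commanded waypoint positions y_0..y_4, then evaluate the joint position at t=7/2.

y_0 = S_0(0) = a_0 = -2
y_1 = S_1(0) = a_1 = -5
y_2 = S_2(0) = a_2 = 4
y_3 = S_3(0) = a_3 = -4
y_4 = S_3(3) = 0
t_q=7/2 is in segment 2 (τ=3/2); S_2(τ)=1017/224

y_0=-2 y_1=-5 y_2=4 y_3=-4 y_4=0
S(7/2) = 1017/224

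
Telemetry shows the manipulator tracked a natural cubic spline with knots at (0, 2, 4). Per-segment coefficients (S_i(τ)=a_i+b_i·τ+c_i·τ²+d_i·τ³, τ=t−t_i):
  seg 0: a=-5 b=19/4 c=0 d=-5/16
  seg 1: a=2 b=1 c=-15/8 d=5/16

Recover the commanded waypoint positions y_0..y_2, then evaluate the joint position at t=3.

y_0 = S_0(0) = a_0 = -5
y_1 = S_1(0) = a_1 = 2
y_2 = S_1(2) = -1
t_q=3 is in segment 1 (τ=1); S_1(τ)=23/16

y_0=-5 y_1=2 y_2=-1
S(3) = 23/16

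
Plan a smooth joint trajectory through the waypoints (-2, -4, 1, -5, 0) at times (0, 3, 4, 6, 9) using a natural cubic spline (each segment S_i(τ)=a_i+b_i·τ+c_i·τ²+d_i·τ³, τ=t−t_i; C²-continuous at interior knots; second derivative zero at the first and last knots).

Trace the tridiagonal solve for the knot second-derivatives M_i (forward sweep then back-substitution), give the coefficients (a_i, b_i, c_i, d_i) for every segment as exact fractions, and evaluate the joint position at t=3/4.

Δ: Δ0=-2/3, Δ1=5, Δ2=-3, Δ3=5/3
row 1: diag=8, rhs=34; c'=1/8, d'=17/4
row 2: denom=6−1·1/8=47/8; d'=(-48−1·17/4)/(47/8)=-418/47
row 3: denom=10−2·16/47=438/47; d'=(28−2·-418/47)/(438/47)=1076/219
back: M3=1076/219
back: M2=-418/47−16/47·1076/219=-2314/219
back: M1=17/4−1/8·-2314/219=1220/219
M: M0=0, M1=1220/219, M2=-2314/219, M3=1076/219, M4=0
seg 0: a=-2, c=M0/2=0, d=(M1−M0)/(6·3)=610/1971, b=Δ0−h0·(2M0+M1)/6=-252/73
seg 1: a=-4, c=M1/2=610/219, d=(M2−M1)/(6·1)=-589/219, b=Δ1−h1·(2M1+M2)/6=358/73
seg 2: a=1, c=M2/2=-1157/219, d=(M3−M2)/(6·2)=565/438, b=Δ2−h2·(2M2+M3)/6=527/219
seg 3: a=-5, c=M3/2=538/219, d=(M4−M3)/(6·3)=-538/1971, b=Δ3−h3·(2M3+M4)/6=-237/73
t_q=3/4 → seg 0, τ=3/4; S=-2+-252/73·τ+0·τ²+610/1971·τ³=-10415/2336

  seg 0: a=-2 b=-252/73 c=0 d=610/1971
  seg 1: a=-4 b=358/73 c=610/219 d=-589/219
  seg 2: a=1 b=527/219 c=-1157/219 d=565/438
  seg 3: a=-5 b=-237/73 c=538/219 d=-538/1971
S(3/4) = -10415/2336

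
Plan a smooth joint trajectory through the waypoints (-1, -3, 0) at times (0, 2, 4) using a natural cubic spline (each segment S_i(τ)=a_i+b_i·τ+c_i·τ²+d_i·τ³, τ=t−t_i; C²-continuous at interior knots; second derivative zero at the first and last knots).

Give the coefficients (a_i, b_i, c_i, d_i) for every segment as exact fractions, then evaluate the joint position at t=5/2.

Δ: Δ0=-1, Δ1=3/2
row 1: diag=8, rhs=15; c'=1/4, d'=15/8
back: M1=15/8
M: M0=0, M1=15/8, M2=0
seg 0: a=-1, c=M0/2=0, d=(M1−M0)/(6·2)=5/32, b=Δ0−h0·(2M0+M1)/6=-13/8
seg 1: a=-3, c=M1/2=15/16, d=(M2−M1)/(6·2)=-5/32, b=Δ1−h1·(2M1+M2)/6=1/4
t_q=5/2 → seg 1, τ=1/2; S=-3+1/4·τ+15/16·τ²+-5/32·τ³=-681/256

  seg 0: a=-1 b=-13/8 c=0 d=5/32
  seg 1: a=-3 b=1/4 c=15/16 d=-5/32
S(5/2) = -681/256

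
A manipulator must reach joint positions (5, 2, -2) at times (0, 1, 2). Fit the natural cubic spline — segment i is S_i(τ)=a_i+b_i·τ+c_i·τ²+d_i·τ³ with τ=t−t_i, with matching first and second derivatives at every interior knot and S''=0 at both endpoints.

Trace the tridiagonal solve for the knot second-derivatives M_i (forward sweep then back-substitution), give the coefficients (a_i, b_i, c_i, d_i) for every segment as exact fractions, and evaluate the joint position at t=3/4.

Δ: Δ0=-3, Δ1=-4
row 1: diag=4, rhs=-6; c'=1/4, d'=-3/2
back: M1=-3/2
M: M0=0, M1=-3/2, M2=0
seg 0: a=5, c=M0/2=0, d=(M1−M0)/(6·1)=-1/4, b=Δ0−h0·(2M0+M1)/6=-11/4
seg 1: a=2, c=M1/2=-3/4, d=(M2−M1)/(6·1)=1/4, b=Δ1−h1·(2M1+M2)/6=-7/2
t_q=3/4 → seg 0, τ=3/4; S=5+-11/4·τ+0·τ²+-1/4·τ³=725/256

  seg 0: a=5 b=-11/4 c=0 d=-1/4
  seg 1: a=2 b=-7/2 c=-3/4 d=1/4
S(3/4) = 725/256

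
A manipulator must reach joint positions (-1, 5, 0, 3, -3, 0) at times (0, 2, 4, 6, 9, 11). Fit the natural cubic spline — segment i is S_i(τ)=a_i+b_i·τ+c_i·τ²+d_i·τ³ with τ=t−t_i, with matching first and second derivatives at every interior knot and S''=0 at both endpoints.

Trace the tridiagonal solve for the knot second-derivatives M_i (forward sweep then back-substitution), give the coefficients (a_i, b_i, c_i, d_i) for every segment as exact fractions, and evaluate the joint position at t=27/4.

Δ: Δ0=3, Δ1=-5/2, Δ2=3/2, Δ3=-2, Δ4=3/2
row 1: diag=8, rhs=-33; c'=1/4, d'=-33/8
row 2: denom=8−2·1/4=15/2; d'=(24−2·-33/8)/(15/2)=43/10
row 3: denom=10−2·4/15=142/15; d'=(-21−2·43/10)/(142/15)=-222/71
row 4: denom=10−3·45/142=1285/142; d'=(21−3·-222/71)/(1285/142)=4314/1285
back: M4=4314/1285
back: M3=-222/71−45/142·4314/1285=-1077/257
back: M2=43/10−4/15·-1077/257=13923/2570
back: M1=-33/8−1/4·13923/2570=-7041/1285
M: M0=0, M1=-7041/1285, M2=13923/2570, M3=-1077/257, M4=4314/1285, M5=0
seg 0: a=-1, c=M0/2=0, d=(M1−M0)/(6·2)=-2347/5140, b=Δ0−h0·(2M0+M1)/6=6202/1285
seg 1: a=5, c=M1/2=-7041/2570, d=(M2−M1)/(6·2)=1867/2056, b=Δ1−h1·(2M1+M2)/6=-839/1285
seg 2: a=0, c=M2/2=13923/5140, d=(M3−M2)/(6·2)=-8231/10280, b=Δ2−h2·(2M2+M3)/6=-1837/2570
seg 3: a=3, c=M3/2=-1077/514, d=(M4−M3)/(6·3)=3233/7710, b=Δ3−h3·(2M3+M4)/6=658/1285
seg 4: a=-3, c=M4/2=2157/1285, d=(M5−M4)/(6·2)=-719/2570, b=Δ4−h4·(2M4+M5)/6=-1897/2570
t_q=27/4 → seg 3, τ=3/4; S=3+658/1285·τ+-1077/514·τ²+3233/7710·τ³=78369/32896

  seg 0: a=-1 b=6202/1285 c=0 d=-2347/5140
  seg 1: a=5 b=-839/1285 c=-7041/2570 d=1867/2056
  seg 2: a=0 b=-1837/2570 c=13923/5140 d=-8231/10280
  seg 3: a=3 b=658/1285 c=-1077/514 d=3233/7710
  seg 4: a=-3 b=-1897/2570 c=2157/1285 d=-719/2570
S(27/4) = 78369/32896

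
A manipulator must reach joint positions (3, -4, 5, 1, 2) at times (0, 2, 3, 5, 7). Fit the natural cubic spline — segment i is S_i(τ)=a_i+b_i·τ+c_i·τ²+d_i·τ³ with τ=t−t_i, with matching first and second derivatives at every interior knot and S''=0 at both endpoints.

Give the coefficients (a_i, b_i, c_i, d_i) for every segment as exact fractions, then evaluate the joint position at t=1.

Δ: Δ0=-7/2, Δ1=9, Δ2=-2, Δ3=1/2
row 1: diag=6, rhs=75; c'=1/6, d'=25/2
row 2: denom=6−1·1/6=35/6; d'=(-66−1·25/2)/(35/6)=-471/35
row 3: denom=8−2·12/35=256/35; d'=(15−2·-471/35)/(256/35)=1467/256
back: M3=1467/256
back: M2=-471/35−12/35·1467/256=-987/64
back: M1=25/2−1/6·-987/64=1929/128
M: M0=0, M1=1929/128, M2=-987/64, M3=1467/256, M4=0
seg 0: a=3, c=M0/2=0, d=(M1−M0)/(6·2)=643/512, b=Δ0−h0·(2M0+M1)/6=-1091/128
seg 1: a=-4, c=M1/2=1929/256, d=(M2−M1)/(6·1)=-1301/256, b=Δ1−h1·(2M1+M2)/6=419/64
seg 2: a=5, c=M2/2=-987/128, d=(M3−M2)/(6·2)=1805/1024, b=Δ2−h2·(2M2+M3)/6=1631/256
seg 3: a=1, c=M3/2=1467/512, d=(M4−M3)/(6·2)=-489/1024, b=Δ3−h3·(2M3+M4)/6=-425/128
t_q=1 → seg 0, τ=1; S=3+-1091/128·τ+0·τ²+643/512·τ³=-2185/512

  seg 0: a=3 b=-1091/128 c=0 d=643/512
  seg 1: a=-4 b=419/64 c=1929/256 d=-1301/256
  seg 2: a=5 b=1631/256 c=-987/128 d=1805/1024
  seg 3: a=1 b=-425/128 c=1467/512 d=-489/1024
S(1) = -2185/512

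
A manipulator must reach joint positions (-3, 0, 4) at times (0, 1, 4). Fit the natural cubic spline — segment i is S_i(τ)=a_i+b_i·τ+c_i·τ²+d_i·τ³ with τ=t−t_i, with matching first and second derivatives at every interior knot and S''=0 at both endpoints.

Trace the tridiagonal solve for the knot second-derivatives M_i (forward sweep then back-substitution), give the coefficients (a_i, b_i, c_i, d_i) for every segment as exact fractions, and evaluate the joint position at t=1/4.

  seg 0: a=-3 b=77/24 c=0 d=-5/24
  seg 1: a=0 b=31/12 c=-5/8 d=5/72
S(1/4) = -1127/512

Δ: Δ0=3, Δ1=4/3
row 1: diag=8, rhs=-10; c'=3/8, d'=-5/4
back: M1=-5/4
M: M0=0, M1=-5/4, M2=0
seg 0: a=-3, c=M0/2=0, d=(M1−M0)/(6·1)=-5/24, b=Δ0−h0·(2M0+M1)/6=77/24
seg 1: a=0, c=M1/2=-5/8, d=(M2−M1)/(6·3)=5/72, b=Δ1−h1·(2M1+M2)/6=31/12
t_q=1/4 → seg 0, τ=1/4; S=-3+77/24·τ+0·τ²+-5/24·τ³=-1127/512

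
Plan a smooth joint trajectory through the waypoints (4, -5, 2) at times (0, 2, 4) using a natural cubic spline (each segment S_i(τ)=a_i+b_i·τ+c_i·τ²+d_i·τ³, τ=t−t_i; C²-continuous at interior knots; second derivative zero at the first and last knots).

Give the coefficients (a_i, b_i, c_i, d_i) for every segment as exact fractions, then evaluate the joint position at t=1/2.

  seg 0: a=4 b=-13/2 c=0 d=1/2
  seg 1: a=-5 b=-1/2 c=3 d=-1/2
S(1/2) = 13/16

Δ: Δ0=-9/2, Δ1=7/2
row 1: diag=8, rhs=48; c'=1/4, d'=6
back: M1=6
M: M0=0, M1=6, M2=0
seg 0: a=4, c=M0/2=0, d=(M1−M0)/(6·2)=1/2, b=Δ0−h0·(2M0+M1)/6=-13/2
seg 1: a=-5, c=M1/2=3, d=(M2−M1)/(6·2)=-1/2, b=Δ1−h1·(2M1+M2)/6=-1/2
t_q=1/2 → seg 0, τ=1/2; S=4+-13/2·τ+0·τ²+1/2·τ³=13/16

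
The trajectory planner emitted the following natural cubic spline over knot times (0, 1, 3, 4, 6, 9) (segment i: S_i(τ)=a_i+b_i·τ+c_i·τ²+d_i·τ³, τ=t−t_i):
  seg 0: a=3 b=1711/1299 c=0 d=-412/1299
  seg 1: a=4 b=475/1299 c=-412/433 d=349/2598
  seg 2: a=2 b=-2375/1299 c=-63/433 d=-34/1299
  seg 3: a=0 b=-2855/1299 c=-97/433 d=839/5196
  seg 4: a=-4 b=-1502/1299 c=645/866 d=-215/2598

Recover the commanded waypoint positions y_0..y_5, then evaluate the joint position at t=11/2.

y_0=3 y_1=4 y_2=2 y_3=0 y_4=-4 y_5=-3
S(11/2) = -45113/13856

y_0 = S_0(0) = a_0 = 3
y_1 = S_1(0) = a_1 = 4
y_2 = S_2(0) = a_2 = 2
y_3 = S_3(0) = a_3 = 0
y_4 = S_4(0) = a_4 = -4
y_5 = S_4(3) = -3
t_q=11/2 is in segment 3 (τ=3/2); S_3(τ)=-45113/13856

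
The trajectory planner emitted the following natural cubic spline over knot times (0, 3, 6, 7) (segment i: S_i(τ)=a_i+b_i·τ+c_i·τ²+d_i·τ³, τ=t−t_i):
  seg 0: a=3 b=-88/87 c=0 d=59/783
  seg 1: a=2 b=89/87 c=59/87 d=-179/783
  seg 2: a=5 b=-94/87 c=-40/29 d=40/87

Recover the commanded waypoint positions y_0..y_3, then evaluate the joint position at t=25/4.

y_0 = S_0(0) = a_0 = 3
y_1 = S_1(0) = a_1 = 2
y_2 = S_2(0) = a_2 = 5
y_3 = S_2(1) = 3
t_q=25/4 is in segment 2 (τ=1/4); S_2(τ)=1079/232

y_0=3 y_1=2 y_2=5 y_3=3
S(25/4) = 1079/232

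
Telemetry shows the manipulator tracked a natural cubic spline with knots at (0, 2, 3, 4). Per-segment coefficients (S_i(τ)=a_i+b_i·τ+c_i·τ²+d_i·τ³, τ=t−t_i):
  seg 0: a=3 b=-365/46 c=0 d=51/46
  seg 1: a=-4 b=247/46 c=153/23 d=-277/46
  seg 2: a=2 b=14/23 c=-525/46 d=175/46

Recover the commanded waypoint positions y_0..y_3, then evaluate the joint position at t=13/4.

y_0=3 y_1=-4 y_2=2 y_3=-5
S(13/4) = 4411/2944

y_0 = S_0(0) = a_0 = 3
y_1 = S_1(0) = a_1 = -4
y_2 = S_2(0) = a_2 = 2
y_3 = S_2(1) = -5
t_q=13/4 is in segment 2 (τ=1/4); S_2(τ)=4411/2944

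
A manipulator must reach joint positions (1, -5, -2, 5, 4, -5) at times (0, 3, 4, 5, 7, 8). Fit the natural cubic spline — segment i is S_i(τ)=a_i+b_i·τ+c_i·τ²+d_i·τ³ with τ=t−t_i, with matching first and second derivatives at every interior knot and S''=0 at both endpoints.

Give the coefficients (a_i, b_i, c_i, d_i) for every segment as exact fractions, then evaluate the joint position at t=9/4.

Δ: Δ0=-2, Δ1=3, Δ2=7, Δ3=-1/2, Δ4=-9
row 1: diag=8, rhs=30; c'=1/8, d'=15/4
row 2: denom=4−1·1/8=31/8; d'=(24−1·15/4)/(31/8)=162/31
row 3: denom=6−1·8/31=178/31; d'=(-45−1·162/31)/(178/31)=-1557/178
row 4: denom=6−2·31/89=472/89; d'=(-51−2·-1557/178)/(472/89)=-1491/236
back: M4=-1491/236
back: M3=-1557/178−31/89·-1491/236=-1545/236
back: M2=162/31−8/31·-1545/236=408/59
back: M1=15/4−1/8·408/59=681/236
M: M0=0, M1=681/236, M2=408/59, M3=-1545/236, M4=-1491/236, M5=0
seg 0: a=1, c=M0/2=0, d=(M1−M0)/(6·3)=227/1416, b=Δ0−h0·(2M0+M1)/6=-1625/472
seg 1: a=-5, c=M1/2=681/472, d=(M2−M1)/(6·1)=317/472, b=Δ1−h1·(2M1+M2)/6=209/236
seg 2: a=-2, c=M2/2=204/59, d=(M3−M2)/(6·1)=-1059/472, b=Δ2−h2·(2M2+M3)/6=2731/472
seg 3: a=5, c=M3/2=-1545/472, d=(M4−M3)/(6·2)=9/472, b=Δ3−h3·(2M3+M4)/6=1409/236
seg 4: a=4, c=M4/2=-1491/472, d=(M5−M4)/(6·1)=497/472, b=Δ4−h4·(2M4+M5)/6=-1627/236
t_q=9/4 → seg 0, τ=9/4; S=1+-1625/472·τ+0·τ²+227/1416·τ³=-148631/30208

  seg 0: a=1 b=-1625/472 c=0 d=227/1416
  seg 1: a=-5 b=209/236 c=681/472 d=317/472
  seg 2: a=-2 b=2731/472 c=204/59 d=-1059/472
  seg 3: a=5 b=1409/236 c=-1545/472 d=9/472
  seg 4: a=4 b=-1627/236 c=-1491/472 d=497/472
S(9/4) = -148631/30208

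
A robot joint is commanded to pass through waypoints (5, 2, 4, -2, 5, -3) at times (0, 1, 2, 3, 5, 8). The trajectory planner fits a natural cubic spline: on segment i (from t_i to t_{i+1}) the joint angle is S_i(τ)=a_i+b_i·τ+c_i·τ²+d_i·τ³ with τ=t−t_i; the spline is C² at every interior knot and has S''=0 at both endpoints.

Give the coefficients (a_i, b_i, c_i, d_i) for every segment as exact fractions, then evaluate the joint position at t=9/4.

  seg 0: a=5 b=-3019/600 c=0 d=1219/600
  seg 1: a=2 b=319/300 c=1219/200 d=-619/120
  seg 2: a=4 b=-1333/600 c=-469/50 d=3361/600
  seg 3: a=-2 b=-1253/300 c=297/40 d=-269/150
  seg 4: a=5 b=1201/300 c=-667/200 d=667/1800
S(9/4) = 37707/12800

Δ: Δ0=-3, Δ1=2, Δ2=-6, Δ3=7/2, Δ4=-8/3
row 1: diag=4, rhs=30; c'=1/4, d'=15/2
row 2: denom=4−1·1/4=15/4; d'=(-48−1·15/2)/(15/4)=-74/5
row 3: denom=6−1·4/15=86/15; d'=(57−1·-74/5)/(86/15)=1077/86
row 4: denom=10−2·15/43=400/43; d'=(-37−2·1077/86)/(400/43)=-667/100
back: M4=-667/100
back: M3=1077/86−15/43·-667/100=297/20
back: M2=-74/5−4/15·297/20=-469/25
back: M1=15/2−1/4·-469/25=1219/100
M: M0=0, M1=1219/100, M2=-469/25, M3=297/20, M4=-667/100, M5=0
seg 0: a=5, c=M0/2=0, d=(M1−M0)/(6·1)=1219/600, b=Δ0−h0·(2M0+M1)/6=-3019/600
seg 1: a=2, c=M1/2=1219/200, d=(M2−M1)/(6·1)=-619/120, b=Δ1−h1·(2M1+M2)/6=319/300
seg 2: a=4, c=M2/2=-469/50, d=(M3−M2)/(6·1)=3361/600, b=Δ2−h2·(2M2+M3)/6=-1333/600
seg 3: a=-2, c=M3/2=297/40, d=(M4−M3)/(6·2)=-269/150, b=Δ3−h3·(2M3+M4)/6=-1253/300
seg 4: a=5, c=M4/2=-667/200, d=(M5−M4)/(6·3)=667/1800, b=Δ4−h4·(2M4+M5)/6=1201/300
t_q=9/4 → seg 2, τ=1/4; S=4+-1333/600·τ+-469/50·τ²+3361/600·τ³=37707/12800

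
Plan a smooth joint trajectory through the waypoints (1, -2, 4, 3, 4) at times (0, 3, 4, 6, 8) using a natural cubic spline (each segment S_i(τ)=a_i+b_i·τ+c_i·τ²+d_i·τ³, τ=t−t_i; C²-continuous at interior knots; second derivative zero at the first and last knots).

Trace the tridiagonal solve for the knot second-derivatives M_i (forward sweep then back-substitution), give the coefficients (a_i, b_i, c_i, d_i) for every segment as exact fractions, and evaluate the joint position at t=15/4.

  seg 0: a=1 b=-715/172 c=0 d=181/516
  seg 1: a=-2 b=457/86 c=543/172 d=-425/172
  seg 2: a=4 b=725/172 c=-183/43 d=653/688
  seg 3: a=3 b=-61/43 c=495/344 d=-165/688
S(15/4) = 29929/11008

Δ: Δ0=-1, Δ1=6, Δ2=-1/2, Δ3=1/2
row 1: diag=8, rhs=42; c'=1/8, d'=21/4
row 2: denom=6−1·1/8=47/8; d'=(-39−1·21/4)/(47/8)=-354/47
row 3: denom=8−2·16/47=344/47; d'=(6−2·-354/47)/(344/47)=495/172
back: M3=495/172
back: M2=-354/47−16/47·495/172=-366/43
back: M1=21/4−1/8·-366/43=543/86
M: M0=0, M1=543/86, M2=-366/43, M3=495/172, M4=0
seg 0: a=1, c=M0/2=0, d=(M1−M0)/(6·3)=181/516, b=Δ0−h0·(2M0+M1)/6=-715/172
seg 1: a=-2, c=M1/2=543/172, d=(M2−M1)/(6·1)=-425/172, b=Δ1−h1·(2M1+M2)/6=457/86
seg 2: a=4, c=M2/2=-183/43, d=(M3−M2)/(6·2)=653/688, b=Δ2−h2·(2M2+M3)/6=725/172
seg 3: a=3, c=M3/2=495/344, d=(M4−M3)/(6·2)=-165/688, b=Δ3−h3·(2M3+M4)/6=-61/43
t_q=15/4 → seg 1, τ=3/4; S=-2+457/86·τ+543/172·τ²+-425/172·τ³=29929/11008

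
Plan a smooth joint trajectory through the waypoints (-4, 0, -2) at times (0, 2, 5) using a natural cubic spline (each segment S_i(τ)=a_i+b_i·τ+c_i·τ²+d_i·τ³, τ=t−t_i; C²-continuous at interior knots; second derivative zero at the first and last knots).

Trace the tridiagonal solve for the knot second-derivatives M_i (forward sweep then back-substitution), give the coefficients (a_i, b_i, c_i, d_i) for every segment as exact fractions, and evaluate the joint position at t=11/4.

  seg 0: a=-4 b=38/15 c=0 d=-2/15
  seg 1: a=0 b=14/15 c=-4/5 d=4/45
S(11/4) = 23/80

Δ: Δ0=2, Δ1=-2/3
row 1: diag=10, rhs=-16; c'=3/10, d'=-8/5
back: M1=-8/5
M: M0=0, M1=-8/5, M2=0
seg 0: a=-4, c=M0/2=0, d=(M1−M0)/(6·2)=-2/15, b=Δ0−h0·(2M0+M1)/6=38/15
seg 1: a=0, c=M1/2=-4/5, d=(M2−M1)/(6·3)=4/45, b=Δ1−h1·(2M1+M2)/6=14/15
t_q=11/4 → seg 1, τ=3/4; S=0+14/15·τ+-4/5·τ²+4/45·τ³=23/80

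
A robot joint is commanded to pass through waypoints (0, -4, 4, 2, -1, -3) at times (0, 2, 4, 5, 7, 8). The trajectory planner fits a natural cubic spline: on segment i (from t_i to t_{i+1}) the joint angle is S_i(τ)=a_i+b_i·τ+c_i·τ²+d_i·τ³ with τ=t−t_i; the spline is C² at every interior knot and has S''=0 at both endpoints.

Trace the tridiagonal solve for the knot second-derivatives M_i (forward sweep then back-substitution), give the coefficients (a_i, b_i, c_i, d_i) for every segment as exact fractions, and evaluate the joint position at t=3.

  seg 0: a=0 b=-717/170 c=0 d=377/680
  seg 1: a=-4 b=207/85 c=1131/340 d=-173/136
  seg 2: a=4 b=81/170 c=-366/85 d=311/170
  seg 3: a=2 b=-45/17 c=201/170 d=-207/680
  seg 4: a=-1 b=-267/170 c=-219/340 d=73/340
S(3) = 333/680

Δ: Δ0=-2, Δ1=4, Δ2=-2, Δ3=-3/2, Δ4=-2
row 1: diag=8, rhs=36; c'=1/4, d'=9/2
row 2: denom=6−2·1/4=11/2; d'=(-36−2·9/2)/(11/2)=-90/11
row 3: denom=6−1·2/11=64/11; d'=(3−1·-90/11)/(64/11)=123/64
row 4: denom=6−2·11/32=85/16; d'=(-3−2·123/64)/(85/16)=-219/170
back: M4=-219/170
back: M3=123/64−11/32·-219/170=201/85
back: M2=-90/11−2/11·201/85=-732/85
back: M1=9/2−1/4·-732/85=1131/170
M: M0=0, M1=1131/170, M2=-732/85, M3=201/85, M4=-219/170, M5=0
seg 0: a=0, c=M0/2=0, d=(M1−M0)/(6·2)=377/680, b=Δ0−h0·(2M0+M1)/6=-717/170
seg 1: a=-4, c=M1/2=1131/340, d=(M2−M1)/(6·2)=-173/136, b=Δ1−h1·(2M1+M2)/6=207/85
seg 2: a=4, c=M2/2=-366/85, d=(M3−M2)/(6·1)=311/170, b=Δ2−h2·(2M2+M3)/6=81/170
seg 3: a=2, c=M3/2=201/170, d=(M4−M3)/(6·2)=-207/680, b=Δ3−h3·(2M3+M4)/6=-45/17
seg 4: a=-1, c=M4/2=-219/340, d=(M5−M4)/(6·1)=73/340, b=Δ4−h4·(2M4+M5)/6=-267/170
t_q=3 → seg 1, τ=1; S=-4+207/85·τ+1131/340·τ²+-173/136·τ³=333/680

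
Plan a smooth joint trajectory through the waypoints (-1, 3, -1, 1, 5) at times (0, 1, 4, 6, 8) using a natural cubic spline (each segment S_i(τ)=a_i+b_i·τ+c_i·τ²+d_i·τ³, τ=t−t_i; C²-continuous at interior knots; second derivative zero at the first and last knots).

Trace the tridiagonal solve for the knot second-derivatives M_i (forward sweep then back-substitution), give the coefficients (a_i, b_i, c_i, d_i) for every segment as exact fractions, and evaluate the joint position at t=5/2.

  seg 0: a=-1 b=3899/804 c=0 d=-683/804
  seg 1: a=3 b=925/402 c=-683/268 d=1075/2412
  seg 2: a=-1 b=-769/804 c=98/67 d=-779/3216
  seg 3: a=1 b=799/402 c=5/536 d=-5/3216
S(5/2) = 4763/2144

Δ: Δ0=4, Δ1=-4/3, Δ2=1, Δ3=2
row 1: diag=8, rhs=-32; c'=3/8, d'=-4
row 2: denom=10−3·3/8=71/8; d'=(14−3·-4)/(71/8)=208/71
row 3: denom=8−2·16/71=536/71; d'=(6−2·208/71)/(536/71)=5/268
back: M3=5/268
back: M2=208/71−16/71·5/268=196/67
back: M1=-4−3/8·196/67=-683/134
M: M0=0, M1=-683/134, M2=196/67, M3=5/268, M4=0
seg 0: a=-1, c=M0/2=0, d=(M1−M0)/(6·1)=-683/804, b=Δ0−h0·(2M0+M1)/6=3899/804
seg 1: a=3, c=M1/2=-683/268, d=(M2−M1)/(6·3)=1075/2412, b=Δ1−h1·(2M1+M2)/6=925/402
seg 2: a=-1, c=M2/2=98/67, d=(M3−M2)/(6·2)=-779/3216, b=Δ2−h2·(2M2+M3)/6=-769/804
seg 3: a=1, c=M3/2=5/536, d=(M4−M3)/(6·2)=-5/3216, b=Δ3−h3·(2M3+M4)/6=799/402
t_q=5/2 → seg 1, τ=3/2; S=3+925/402·τ+-683/268·τ²+1075/2412·τ³=4763/2144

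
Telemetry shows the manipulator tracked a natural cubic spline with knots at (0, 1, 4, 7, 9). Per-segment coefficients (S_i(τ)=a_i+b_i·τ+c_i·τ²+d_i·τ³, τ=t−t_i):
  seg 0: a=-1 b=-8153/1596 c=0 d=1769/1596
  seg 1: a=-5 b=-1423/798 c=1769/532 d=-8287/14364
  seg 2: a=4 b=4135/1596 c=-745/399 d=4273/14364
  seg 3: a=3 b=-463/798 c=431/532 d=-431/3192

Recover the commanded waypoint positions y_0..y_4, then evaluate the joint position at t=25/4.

y_0 = S_0(0) = a_0 = -1
y_1 = S_1(0) = a_1 = -5
y_2 = S_2(0) = a_2 = 4
y_3 = S_3(0) = a_3 = 3
y_4 = S_3(2) = 4
t_q=25/4 is in segment 2 (τ=9/4); S_2(τ)=128203/34048

y_0=-1 y_1=-5 y_2=4 y_3=3 y_4=4
S(25/4) = 128203/34048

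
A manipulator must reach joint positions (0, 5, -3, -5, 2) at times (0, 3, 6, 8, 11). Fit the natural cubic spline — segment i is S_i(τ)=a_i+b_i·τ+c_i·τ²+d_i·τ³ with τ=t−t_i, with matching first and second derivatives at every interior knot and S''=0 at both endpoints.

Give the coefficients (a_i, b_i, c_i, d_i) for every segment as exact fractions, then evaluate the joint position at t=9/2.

Δ: Δ0=5/3, Δ1=-8/3, Δ2=-1, Δ3=7/3
row 1: diag=12, rhs=-26; c'=1/4, d'=-13/6
row 2: denom=10−3·1/4=37/4; d'=(10−3·-13/6)/(37/4)=66/37
row 3: denom=10−2·8/37=354/37; d'=(20−2·66/37)/(354/37)=304/177
back: M3=304/177
back: M2=66/37−8/37·304/177=250/177
back: M1=-13/6−1/4·250/177=-446/177
M: M0=0, M1=-446/177, M2=250/177, M3=304/177, M4=0
seg 0: a=0, c=M0/2=0, d=(M1−M0)/(6·3)=-223/1593, b=Δ0−h0·(2M0+M1)/6=518/177
seg 1: a=5, c=M1/2=-223/177, d=(M2−M1)/(6·3)=116/531, b=Δ1−h1·(2M1+M2)/6=-151/177
seg 2: a=-3, c=M2/2=125/177, d=(M3−M2)/(6·2)=3/118, b=Δ2−h2·(2M2+M3)/6=-445/177
seg 3: a=-5, c=M3/2=152/177, d=(M4−M3)/(6·3)=-152/1593, b=Δ3−h3·(2M3+M4)/6=109/177
t_q=9/2 → seg 1, τ=3/2; S=5+-151/177·τ+-223/177·τ²+116/531·τ³=383/236

  seg 0: a=0 b=518/177 c=0 d=-223/1593
  seg 1: a=5 b=-151/177 c=-223/177 d=116/531
  seg 2: a=-3 b=-445/177 c=125/177 d=3/118
  seg 3: a=-5 b=109/177 c=152/177 d=-152/1593
S(9/2) = 383/236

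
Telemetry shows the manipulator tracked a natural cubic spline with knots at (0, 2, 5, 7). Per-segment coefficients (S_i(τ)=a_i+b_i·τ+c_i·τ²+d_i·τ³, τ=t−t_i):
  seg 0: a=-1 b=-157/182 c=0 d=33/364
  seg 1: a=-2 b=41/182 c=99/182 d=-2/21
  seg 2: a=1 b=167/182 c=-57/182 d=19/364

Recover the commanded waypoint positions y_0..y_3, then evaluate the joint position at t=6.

y_0 = S_0(0) = a_0 = -1
y_1 = S_1(0) = a_1 = -2
y_2 = S_2(0) = a_2 = 1
y_3 = S_2(2) = 2
t_q=6 is in segment 2 (τ=1); S_2(τ)=603/364

y_0=-1 y_1=-2 y_2=1 y_3=2
S(6) = 603/364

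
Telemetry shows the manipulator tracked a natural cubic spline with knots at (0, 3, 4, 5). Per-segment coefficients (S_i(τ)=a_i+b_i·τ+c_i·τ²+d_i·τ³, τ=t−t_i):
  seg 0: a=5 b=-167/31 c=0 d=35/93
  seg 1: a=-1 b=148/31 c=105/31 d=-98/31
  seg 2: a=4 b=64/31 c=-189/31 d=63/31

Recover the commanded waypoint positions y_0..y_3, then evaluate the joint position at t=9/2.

y_0=5 y_1=-1 y_2=4 y_3=2
S(9/2) = 933/248

y_0 = S_0(0) = a_0 = 5
y_1 = S_1(0) = a_1 = -1
y_2 = S_2(0) = a_2 = 4
y_3 = S_2(1) = 2
t_q=9/2 is in segment 2 (τ=1/2); S_2(τ)=933/248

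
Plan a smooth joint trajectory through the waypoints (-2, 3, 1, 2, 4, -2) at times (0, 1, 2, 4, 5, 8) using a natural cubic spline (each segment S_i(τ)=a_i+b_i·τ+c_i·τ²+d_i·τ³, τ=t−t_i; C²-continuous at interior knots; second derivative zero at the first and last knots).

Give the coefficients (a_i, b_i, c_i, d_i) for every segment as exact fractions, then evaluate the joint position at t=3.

Δ: Δ0=5, Δ1=-2, Δ2=1/2, Δ3=2, Δ4=-2
row 1: diag=4, rhs=-42; c'=1/4, d'=-21/2
row 2: denom=6−1·1/4=23/4; d'=(15−1·-21/2)/(23/4)=102/23
row 3: denom=6−2·8/23=122/23; d'=(9−2·102/23)/(122/23)=3/122
row 4: denom=8−1·23/122=953/122; d'=(-24−1·3/122)/(953/122)=-2931/953
back: M4=-2931/953
back: M3=3/122−23/122·-2931/953=576/953
back: M2=102/23−8/23·576/953=4026/953
back: M1=-21/2−1/4·4026/953=-11013/953
M: M0=0, M1=-11013/953, M2=4026/953, M3=576/953, M4=-2931/953, M5=0
seg 0: a=-2, c=M0/2=0, d=(M1−M0)/(6·1)=-3671/1906, b=Δ0−h0·(2M0+M1)/6=13201/1906
seg 1: a=3, c=M1/2=-11013/1906, d=(M2−M1)/(6·1)=5013/1906, b=Δ1−h1·(2M1+M2)/6=1094/953
seg 2: a=1, c=M2/2=2013/953, d=(M3−M2)/(6·2)=-575/1906, b=Δ2−h2·(2M2+M3)/6=-4799/1906
seg 3: a=2, c=M3/2=288/953, d=(M4−M3)/(6·1)=-1169/1906, b=Δ3−h3·(2M3+M4)/6=4405/1906
seg 4: a=4, c=M4/2=-2931/1906, d=(M5−M4)/(6·3)=977/5718, b=Δ4−h4·(2M4+M5)/6=1025/953
t_q=3 → seg 2, τ=1; S=1+-4799/1906·τ+2013/953·τ²+-575/1906·τ³=279/953

  seg 0: a=-2 b=13201/1906 c=0 d=-3671/1906
  seg 1: a=3 b=1094/953 c=-11013/1906 d=5013/1906
  seg 2: a=1 b=-4799/1906 c=2013/953 d=-575/1906
  seg 3: a=2 b=4405/1906 c=288/953 d=-1169/1906
  seg 4: a=4 b=1025/953 c=-2931/1906 d=977/5718
S(3) = 279/953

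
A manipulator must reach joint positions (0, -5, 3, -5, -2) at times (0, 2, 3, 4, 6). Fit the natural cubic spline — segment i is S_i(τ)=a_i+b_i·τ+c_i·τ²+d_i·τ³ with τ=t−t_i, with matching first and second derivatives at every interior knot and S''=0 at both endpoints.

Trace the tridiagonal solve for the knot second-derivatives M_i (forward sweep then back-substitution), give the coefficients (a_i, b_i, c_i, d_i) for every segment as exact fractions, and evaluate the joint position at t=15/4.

  seg 0: a=0 b=-256/33 c=0 d=347/264
  seg 1: a=-5 b=529/66 c=347/44 d=-1043/132
  seg 2: a=3 b=1/12 c=-174/11 d=1021/132
  seg 3: a=-5 b=-551/66 c=325/44 d=-325/264
S(15/4) = -7243/2816

Δ: Δ0=-5/2, Δ1=8, Δ2=-8, Δ3=3/2
row 1: diag=6, rhs=63; c'=1/6, d'=21/2
row 2: denom=4−1·1/6=23/6; d'=(-96−1·21/2)/(23/6)=-639/23
row 3: denom=6−1·6/23=132/23; d'=(57−1·-639/23)/(132/23)=325/22
back: M3=325/22
back: M2=-639/23−6/23·325/22=-348/11
back: M1=21/2−1/6·-348/11=347/22
M: M0=0, M1=347/22, M2=-348/11, M3=325/22, M4=0
seg 0: a=0, c=M0/2=0, d=(M1−M0)/(6·2)=347/264, b=Δ0−h0·(2M0+M1)/6=-256/33
seg 1: a=-5, c=M1/2=347/44, d=(M2−M1)/(6·1)=-1043/132, b=Δ1−h1·(2M1+M2)/6=529/66
seg 2: a=3, c=M2/2=-174/11, d=(M3−M2)/(6·1)=1021/132, b=Δ2−h2·(2M2+M3)/6=1/12
seg 3: a=-5, c=M3/2=325/44, d=(M4−M3)/(6·2)=-325/264, b=Δ3−h3·(2M3+M4)/6=-551/66
t_q=15/4 → seg 2, τ=3/4; S=3+1/12·τ+-174/11·τ²+1021/132·τ³=-7243/2816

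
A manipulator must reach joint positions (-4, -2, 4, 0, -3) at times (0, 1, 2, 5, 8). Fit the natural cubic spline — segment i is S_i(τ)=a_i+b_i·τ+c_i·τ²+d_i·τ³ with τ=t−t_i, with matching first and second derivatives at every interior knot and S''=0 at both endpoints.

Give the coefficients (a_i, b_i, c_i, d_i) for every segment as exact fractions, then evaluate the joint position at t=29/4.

Δ: Δ0=2, Δ1=6, Δ2=-4/3, Δ3=-1
row 1: diag=4, rhs=24; c'=1/4, d'=6
row 2: denom=8−1·1/4=31/4; d'=(-44−1·6)/(31/4)=-200/31
row 3: denom=12−3·12/31=336/31; d'=(2−3·-200/31)/(336/31)=331/168
back: M3=331/168
back: M2=-200/31−12/31·331/168=-101/14
back: M1=6−1/4·-101/14=437/56
M: M0=0, M1=437/56, M2=-101/14, M3=331/168, M4=0
seg 0: a=-4, c=M0/2=0, d=(M1−M0)/(6·1)=437/336, b=Δ0−h0·(2M0+M1)/6=235/336
seg 1: a=-2, c=M1/2=437/112, d=(M2−M1)/(6·1)=-841/336, b=Δ1−h1·(2M1+M2)/6=773/168
seg 2: a=4, c=M2/2=-101/28, d=(M3−M2)/(6·3)=1543/3024, b=Δ2−h2·(2M2+M3)/6=235/48
seg 3: a=0, c=M3/2=331/336, d=(M4−M3)/(6·3)=-331/3024, b=Δ3−h3·(2M3+M4)/6=-499/168
t_q=29/4 → seg 3, τ=9/4; S=0+-499/168·τ+331/336·τ²+-331/3024·τ³=-21093/7168

  seg 0: a=-4 b=235/336 c=0 d=437/336
  seg 1: a=-2 b=773/168 c=437/112 d=-841/336
  seg 2: a=4 b=235/48 c=-101/28 d=1543/3024
  seg 3: a=0 b=-499/168 c=331/336 d=-331/3024
S(29/4) = -21093/7168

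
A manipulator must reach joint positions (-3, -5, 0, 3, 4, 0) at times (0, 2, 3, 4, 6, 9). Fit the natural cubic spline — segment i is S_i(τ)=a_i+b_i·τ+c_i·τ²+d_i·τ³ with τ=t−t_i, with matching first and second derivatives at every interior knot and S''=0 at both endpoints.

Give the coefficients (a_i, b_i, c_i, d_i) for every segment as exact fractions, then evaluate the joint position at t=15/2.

Δ: Δ0=-1, Δ1=5, Δ2=3, Δ3=1/2, Δ4=-4/3
row 1: diag=6, rhs=36; c'=1/6, d'=6
row 2: denom=4−1·1/6=23/6; d'=(-12−1·6)/(23/6)=-108/23
row 3: denom=6−1·6/23=132/23; d'=(-15−1·-108/23)/(132/23)=-79/44
row 4: denom=10−2·23/66=307/33; d'=(-11−2·-79/44)/(307/33)=-489/614
back: M4=-489/614
back: M3=-79/44−23/66·-489/614=-466/307
back: M2=-108/23−6/23·-466/307=-1320/307
back: M1=6−1/6·-1320/307=2062/307
M: M0=0, M1=2062/307, M2=-1320/307, M3=-466/307, M4=-489/614, M5=0
seg 0: a=-3, c=M0/2=0, d=(M1−M0)/(6·2)=1031/1842, b=Δ0−h0·(2M0+M1)/6=-2983/921
seg 1: a=-5, c=M1/2=1031/307, d=(M2−M1)/(6·1)=-1691/921, b=Δ1−h1·(2M1+M2)/6=3203/921
seg 2: a=0, c=M2/2=-660/307, d=(M3−M2)/(6·1)=427/921, b=Δ2−h2·(2M2+M3)/6=4316/921
seg 3: a=3, c=M3/2=-233/307, d=(M4−M3)/(6·2)=443/7368, b=Δ3−h3·(2M3+M4)/6=1637/921
seg 4: a=4, c=M4/2=-489/1228, d=(M5−M4)/(6·3)=163/3684, b=Δ4−h4·(2M4+M5)/6=-989/1842
t_q=15/2 → seg 4, τ=3/2; S=4+-989/1842·τ+-489/1228·τ²+163/3684·τ³=24049/9824

  seg 0: a=-3 b=-2983/921 c=0 d=1031/1842
  seg 1: a=-5 b=3203/921 c=1031/307 d=-1691/921
  seg 2: a=0 b=4316/921 c=-660/307 d=427/921
  seg 3: a=3 b=1637/921 c=-233/307 d=443/7368
  seg 4: a=4 b=-989/1842 c=-489/1228 d=163/3684
S(15/2) = 24049/9824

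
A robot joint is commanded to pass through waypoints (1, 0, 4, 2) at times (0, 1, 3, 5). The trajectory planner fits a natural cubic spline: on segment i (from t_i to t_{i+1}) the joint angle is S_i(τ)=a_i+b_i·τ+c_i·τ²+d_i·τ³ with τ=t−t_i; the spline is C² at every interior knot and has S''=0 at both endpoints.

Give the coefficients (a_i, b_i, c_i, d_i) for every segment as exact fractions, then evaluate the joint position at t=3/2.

Δ: Δ0=-1, Δ1=2, Δ2=-1
row 1: diag=6, rhs=18; c'=1/3, d'=3
row 2: denom=8−2·1/3=22/3; d'=(-18−2·3)/(22/3)=-36/11
back: M2=-36/11
back: M1=3−1/3·-36/11=45/11
M: M0=0, M1=45/11, M2=-36/11, M3=0
seg 0: a=1, c=M0/2=0, d=(M1−M0)/(6·1)=15/22, b=Δ0−h0·(2M0+M1)/6=-37/22
seg 1: a=0, c=M1/2=45/22, d=(M2−M1)/(6·2)=-27/44, b=Δ1−h1·(2M1+M2)/6=4/11
seg 2: a=4, c=M2/2=-18/11, d=(M3−M2)/(6·2)=3/11, b=Δ2−h2·(2M2+M3)/6=13/11
t_q=3/2 → seg 1, τ=1/2; S=0+4/11·τ+45/22·τ²+-27/44·τ³=217/352

  seg 0: a=1 b=-37/22 c=0 d=15/22
  seg 1: a=0 b=4/11 c=45/22 d=-27/44
  seg 2: a=4 b=13/11 c=-18/11 d=3/11
S(3/2) = 217/352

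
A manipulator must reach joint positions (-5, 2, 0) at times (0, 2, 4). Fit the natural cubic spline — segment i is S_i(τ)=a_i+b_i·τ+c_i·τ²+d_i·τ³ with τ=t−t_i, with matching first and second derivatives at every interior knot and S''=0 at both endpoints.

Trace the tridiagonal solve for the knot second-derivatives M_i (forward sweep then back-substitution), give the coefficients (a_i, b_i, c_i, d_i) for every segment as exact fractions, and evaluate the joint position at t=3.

  seg 0: a=-5 b=37/8 c=0 d=-9/32
  seg 1: a=2 b=5/4 c=-27/16 d=9/32
S(3) = 59/32

Δ: Δ0=7/2, Δ1=-1
row 1: diag=8, rhs=-27; c'=1/4, d'=-27/8
back: M1=-27/8
M: M0=0, M1=-27/8, M2=0
seg 0: a=-5, c=M0/2=0, d=(M1−M0)/(6·2)=-9/32, b=Δ0−h0·(2M0+M1)/6=37/8
seg 1: a=2, c=M1/2=-27/16, d=(M2−M1)/(6·2)=9/32, b=Δ1−h1·(2M1+M2)/6=5/4
t_q=3 → seg 1, τ=1; S=2+5/4·τ+-27/16·τ²+9/32·τ³=59/32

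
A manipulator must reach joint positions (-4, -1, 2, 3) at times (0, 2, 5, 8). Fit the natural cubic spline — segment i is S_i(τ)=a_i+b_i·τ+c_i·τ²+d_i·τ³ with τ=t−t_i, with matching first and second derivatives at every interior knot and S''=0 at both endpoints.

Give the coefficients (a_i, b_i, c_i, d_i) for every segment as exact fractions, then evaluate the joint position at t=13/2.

  seg 0: a=-4 b=349/222 c=0 d=-2/111
  seg 1: a=-1 b=301/222 c=-4/37 d=-7/1998
  seg 2: a=2 b=68/111 c=-31/222 d=31/1998
S(13/2) = 1573/592

Δ: Δ0=3/2, Δ1=1, Δ2=1/3
row 1: diag=10, rhs=-3; c'=3/10, d'=-3/10
row 2: denom=12−3·3/10=111/10; d'=(-4−3·-3/10)/(111/10)=-31/111
back: M2=-31/111
back: M1=-3/10−3/10·-31/111=-8/37
M: M0=0, M1=-8/37, M2=-31/111, M3=0
seg 0: a=-4, c=M0/2=0, d=(M1−M0)/(6·2)=-2/111, b=Δ0−h0·(2M0+M1)/6=349/222
seg 1: a=-1, c=M1/2=-4/37, d=(M2−M1)/(6·3)=-7/1998, b=Δ1−h1·(2M1+M2)/6=301/222
seg 2: a=2, c=M2/2=-31/222, d=(M3−M2)/(6·3)=31/1998, b=Δ2−h2·(2M2+M3)/6=68/111
t_q=13/2 → seg 2, τ=3/2; S=2+68/111·τ+-31/222·τ²+31/1998·τ³=1573/592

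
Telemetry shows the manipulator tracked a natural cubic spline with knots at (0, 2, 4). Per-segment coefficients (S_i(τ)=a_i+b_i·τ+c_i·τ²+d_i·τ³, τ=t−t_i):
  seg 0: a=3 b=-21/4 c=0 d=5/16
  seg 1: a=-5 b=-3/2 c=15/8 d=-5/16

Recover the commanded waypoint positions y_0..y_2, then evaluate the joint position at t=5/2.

y_0 = S_0(0) = a_0 = 3
y_1 = S_1(0) = a_1 = -5
y_2 = S_1(2) = -3
t_q=5/2 is in segment 1 (τ=1/2); S_1(τ)=-681/128

y_0=3 y_1=-5 y_2=-3
S(5/2) = -681/128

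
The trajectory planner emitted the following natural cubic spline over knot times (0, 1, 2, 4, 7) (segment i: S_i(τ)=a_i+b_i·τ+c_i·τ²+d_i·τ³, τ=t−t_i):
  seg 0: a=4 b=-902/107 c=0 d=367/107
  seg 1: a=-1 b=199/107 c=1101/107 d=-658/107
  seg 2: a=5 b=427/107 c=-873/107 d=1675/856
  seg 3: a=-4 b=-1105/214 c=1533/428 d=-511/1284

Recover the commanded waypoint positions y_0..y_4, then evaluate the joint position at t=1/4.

y_0 = S_0(0) = a_0 = 4
y_1 = S_1(0) = a_1 = -1
y_2 = S_2(0) = a_2 = 5
y_3 = S_3(0) = a_3 = -4
y_4 = S_3(3) = 2
t_q=1/4 is in segment 0 (τ=1/4); S_0(τ)=13327/6848

y_0=4 y_1=-1 y_2=5 y_3=-4 y_4=2
S(1/4) = 13327/6848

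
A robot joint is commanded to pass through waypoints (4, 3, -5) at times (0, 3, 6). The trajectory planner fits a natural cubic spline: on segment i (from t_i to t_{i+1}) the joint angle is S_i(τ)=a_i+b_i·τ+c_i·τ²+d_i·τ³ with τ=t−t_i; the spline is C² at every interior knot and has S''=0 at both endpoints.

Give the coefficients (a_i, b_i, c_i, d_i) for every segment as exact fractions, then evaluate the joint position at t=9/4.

  seg 0: a=4 b=1/4 c=0 d=-7/108
  seg 1: a=3 b=-3/2 c=-7/12 d=7/108
S(9/4) = 979/256

Δ: Δ0=-1/3, Δ1=-8/3
row 1: diag=12, rhs=-14; c'=1/4, d'=-7/6
back: M1=-7/6
M: M0=0, M1=-7/6, M2=0
seg 0: a=4, c=M0/2=0, d=(M1−M0)/(6·3)=-7/108, b=Δ0−h0·(2M0+M1)/6=1/4
seg 1: a=3, c=M1/2=-7/12, d=(M2−M1)/(6·3)=7/108, b=Δ1−h1·(2M1+M2)/6=-3/2
t_q=9/4 → seg 0, τ=9/4; S=4+1/4·τ+0·τ²+-7/108·τ³=979/256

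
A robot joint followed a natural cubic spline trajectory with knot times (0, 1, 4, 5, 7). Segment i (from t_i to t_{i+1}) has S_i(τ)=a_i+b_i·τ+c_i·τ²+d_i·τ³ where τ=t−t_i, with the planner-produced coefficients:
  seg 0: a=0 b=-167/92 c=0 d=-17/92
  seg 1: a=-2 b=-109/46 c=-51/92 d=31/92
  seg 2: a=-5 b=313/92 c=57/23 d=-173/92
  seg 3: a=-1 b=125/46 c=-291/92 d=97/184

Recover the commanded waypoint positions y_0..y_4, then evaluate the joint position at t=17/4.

y_0 = S_0(0) = a_0 = 0
y_1 = S_1(0) = a_1 = -2
y_2 = S_2(0) = a_2 = -5
y_3 = S_3(0) = a_3 = -1
y_4 = S_3(2) = -4
t_q=17/4 is in segment 2 (τ=1/4); S_2(τ)=-23693/5888

y_0=0 y_1=-2 y_2=-5 y_3=-1 y_4=-4
S(17/4) = -23693/5888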